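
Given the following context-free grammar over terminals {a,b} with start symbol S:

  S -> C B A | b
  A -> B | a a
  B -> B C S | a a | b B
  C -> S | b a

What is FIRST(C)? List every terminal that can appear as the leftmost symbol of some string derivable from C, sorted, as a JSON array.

FIRST sets, iterate to fixpoint:
iter 1:
  A via A→a a: +{a}
  B via B→a a: +{a}
  B via B→b B: +{b}
  C via C→b a: +{b}
  S via S→C B A: +{b}
  FIRST(S)={b}  FIRST(A)={a}  FIRST(B)={a,b}  FIRST(C)={b}
iter 2:
  A via A→B: +{b}
  FIRST(S)={b}  FIRST(A)={a,b}  FIRST(B)={a,b}  FIRST(C)={b}
iter 3: done
  FIRST(S)={b}  FIRST(A)={a,b}  FIRST(B)={a,b}  FIRST(C)={b}

FIRST(C) = ["b"]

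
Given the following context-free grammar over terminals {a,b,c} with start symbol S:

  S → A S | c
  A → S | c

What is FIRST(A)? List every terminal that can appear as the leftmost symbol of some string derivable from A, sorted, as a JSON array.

Compute FIRST by fixpoint:
pass 1:
  A via A→c: +{c}
  S via S→A S: +{c}
  FIRST(S)={c}  FIRST(A)={c}
pass 2: (stable)
  FIRST(S)={c}  FIRST(A)={c}

FIRST(A) = ["c"]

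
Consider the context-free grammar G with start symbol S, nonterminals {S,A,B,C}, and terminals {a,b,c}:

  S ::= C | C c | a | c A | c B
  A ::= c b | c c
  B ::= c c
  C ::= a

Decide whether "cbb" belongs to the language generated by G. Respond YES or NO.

CNF form of G:
  S -> C T0 | T0 A | T0 B | a
  A -> T0 T0 | T0 T1
  B -> T0 T0
  C -> a
  T0 -> c
  T1 -> b

CYK table (by increasing span):
  T[0,0] 'c' = {T0}  orig:{}
  T[1,1] 'b' = {T1}  orig:{}
  T[2,2] 'b' = {T1}  orig:{}
  T[0,1] 'cb' = {A}
  T[1,2] 'bb' = ∅
  T[0,2] 'cbb' = ∅

S ∉ T[0,2] ⇒ NO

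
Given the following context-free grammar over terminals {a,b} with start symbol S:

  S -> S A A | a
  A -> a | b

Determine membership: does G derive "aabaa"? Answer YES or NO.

Convert to CNF:
  S -> S X0 | a
  A -> a | b
  X0 -> A A

Fill CYK table bottom-up:
  [0..0]={A,S}  "a"
  [1..1]={A,S}  "a"
  [2..2]={A}  "b"
  [3..3]={A,S}  "a"
  [4..4]={A,S}  "a"
  [0..1]={X0}  "aa"  orig:{}
  [1..2]={X0}  "ab"  orig:{}
  [2..3]={X0}  "ba"  orig:{}
  [3..4]={X0}  "aa"  orig:{}
  [0..2]={S}  "aab"
  [1..3]={S}  "aba"
  [2..4]=∅  "baa"
  [0..3]=∅  "aaba"
  [1..4]=∅  "abaa"
  [0..4]={S}  "aabaa"

S ∈ T[0,4] ⇒ YES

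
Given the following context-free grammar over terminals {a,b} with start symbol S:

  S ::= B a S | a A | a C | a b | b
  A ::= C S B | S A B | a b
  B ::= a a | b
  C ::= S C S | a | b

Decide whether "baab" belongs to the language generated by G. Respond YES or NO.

Convert to CNF:
  S -> B X5 | T0 A | T0 C | T0 T1 | b
  A -> C X2 | S X3 | T0 T1
  B -> T0 T0 | b
  C -> S X4 | a | b
  T0 -> a
  T1 -> b
  X2 -> S B
  X3 -> A B
  X4 -> C S
  X5 -> T0 S

CYK table (by increasing span):
  cell(0,0) b: {B,C,S,T1}  orig:{B,C,S}
  cell(1,1) a: {C,T0}  orig:{C}
  cell(2,2) a: {C,T0}  orig:{C}
  cell(3,3) b: {B,C,S,T1}  orig:{B,C,S}
  cell(0,1) ba: ∅
  cell(1,2) aa: {B,S}
  cell(2,3) ab: {A,S,X4,X5}  orig:{A,S}
  cell(0,2) baa: {X2,X4}  orig:{}
  cell(1,3) aab: {S,X2,X4,X5}  orig:{S}
  cell(0,3) baab: {A,C,S,X4}  orig:{A,C,S}

S ∈ T[0,3] ⇒ YES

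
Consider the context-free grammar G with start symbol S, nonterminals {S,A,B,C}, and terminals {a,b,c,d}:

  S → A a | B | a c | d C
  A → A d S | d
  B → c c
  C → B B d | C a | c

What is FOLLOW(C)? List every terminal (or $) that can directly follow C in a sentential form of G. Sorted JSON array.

FIRST iteration:
[1]
  A via A→d: +{d}
  B via B→c c: +{c}
  C via C→B B d: +{c}
  S via S→A a: +{d}
  S via S→B: +{c}
  S via S→a c: +{a}
  FIRST(S)={a,c,d}  FIRST(A)={d}  FIRST(B)={c}  FIRST(C)={c}
[2] (no change)
  FIRST(S)={a,c,d}  FIRST(A)={d}  FIRST(B)={c}  FIRST(C)={c}

FOLLOW sets:
FOLLOW(S) := {$}
[1]
  A→A d S: FOLLOW(A) ⊇ FIRST(d) = {d}; new: +{d}
  A→A d S: FOLLOW(S) ⊇ FOLLOW(A) ⊇ {d}; new: +{d}
  C→B B d: FOLLOW(B) ⊇ FIRST(B) = {c}; new: +{c}
  C→B B d: FOLLOW(B) ⊇ FIRST(d) = {d}; new: +{d}
  C→C a: FOLLOW(C) ⊇ FIRST(a) = {a}; new: +{a}
  S→A a: FOLLOW(A) ⊇ FIRST(a) = {a}; new: +{a}
  S→B: FOLLOW(B) ⊇ FOLLOW(S) ⊇ {$,d}; new: +{$}
  S→d C: FOLLOW(C) ⊇ FOLLOW(S) ⊇ {$,d}; new: +{$,d}
  FOLLOW(S)={$,d}  FOLLOW(A)={a,d}  FOLLOW(B)={$,c,d}  FOLLOW(C)={$,a,d}
[2]
  A→A d S: FOLLOW(S) ⊇ FOLLOW(A) ⊇ {a,d}; new: +{a}
  S→B: FOLLOW(B) ⊇ FOLLOW(S) ⊇ {$,a,d}; new: +{a}
  FOLLOW(S)={$,a,d}  FOLLOW(A)={a,d}  FOLLOW(B)={$,a,c,d}  FOLLOW(C)={$,a,d}
[3] — fixpoint
  FOLLOW(S)={$,a,d}  FOLLOW(A)={a,d}  FOLLOW(B)={$,a,c,d}  FOLLOW(C)={$,a,d}

FOLLOW(C) = ["$", "a", "d"]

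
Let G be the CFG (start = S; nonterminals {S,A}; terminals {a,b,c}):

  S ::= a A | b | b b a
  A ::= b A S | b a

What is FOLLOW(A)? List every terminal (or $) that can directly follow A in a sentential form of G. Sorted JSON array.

FIRST sets, iterate to fixpoint:
iter 1:
  A via A→b A S: +{b}
  S via S→a A: +{a}
  S via S→b: +{b}
  FIRST[S]={a,b}  FIRST[A]={b}
iter 2: done
  FIRST[S]={a,b}  FIRST[A]={b}

FOLLOW sets:
FOLLOW(S) := {$}
pass 1:
  A→b A S: FOLLOW(A) ⊇ FIRST(S) = {a,b}; new: +{a,b}
  A→b A S: FOLLOW(S) ⊇ FOLLOW(A) ⊇ {a,b}; new: +{a,b}
  S→a A: FOLLOW(A) ⊇ FOLLOW(S) ⊇ {$,a,b}; new: +{$}
  FOLLOW[S]={$,a,b}  FOLLOW[A]={$,a,b}
pass 2: — fixpoint
  FOLLOW[S]={$,a,b}  FOLLOW[A]={$,a,b}

FOLLOW(A) = ["$", "a", "b"]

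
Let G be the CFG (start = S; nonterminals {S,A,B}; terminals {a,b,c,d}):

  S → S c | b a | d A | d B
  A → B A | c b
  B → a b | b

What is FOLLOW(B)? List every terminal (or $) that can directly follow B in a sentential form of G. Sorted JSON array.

FIRST iteration:
[1]
  A via A→c b: +{c}
  B via B→a b: +{a}
  B via B→b: +{b}
  S via S→b a: +{b}
  S via S→d A: +{d}
  FIRST[S]={b,d}  FIRST[A]={c}  FIRST[B]={a,b}
[2]
  A via A→B A: +{a,b}
  FIRST[S]={b,d}  FIRST[A]={a,b,c}  FIRST[B]={a,b}
[3] (stable)
  FIRST[S]={b,d}  FIRST[A]={a,b,c}  FIRST[B]={a,b}

FOLLOW iteration:
seed FOLLOW(S) with $
round 1:
  A→B A: FOLLOW(B) ⊇ FIRST(A) = {a,b,c}; new: +{a,b,c}
  S→S c: FOLLOW(S) ⊇ FIRST(c) = {c}; new: +{c}
  S→d A: FOLLOW(A) ⊇ FOLLOW(S) ⊇ {$,c}; new: +{$,c}
  S→d B: FOLLOW(B) ⊇ FOLLOW(S) ⊇ {$,c}; new: +{$}
  S: {$,c}  A: {$,c}  B: {$,a,b,c}
round 2: — fixpoint
  S: {$,c}  A: {$,c}  B: {$,a,b,c}

FOLLOW(B) = ["$", "a", "b", "c"]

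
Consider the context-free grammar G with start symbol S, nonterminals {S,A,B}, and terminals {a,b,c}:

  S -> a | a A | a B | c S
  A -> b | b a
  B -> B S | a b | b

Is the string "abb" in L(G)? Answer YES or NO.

Convert to CNF:
  S -> T1 A | T1 B | T2 S | a
  A -> T0 T1 | b
  B -> B S | T1 T0 | b
  T0 -> b
  T1 -> a
  T2 -> c

Fill CYK table bottom-up:
  cell(0,0) a: {S,T1}  orig:{S}
  cell(1,1) b: {A,B,T0}  orig:{A,B}
  cell(2,2) b: {A,B,T0}  orig:{A,B}
  cell(0,1) ab: {B,S}
  cell(1,2) bb: ∅
  cell(0,2) abb: ∅

S ∉ T[0,2] ⇒ NO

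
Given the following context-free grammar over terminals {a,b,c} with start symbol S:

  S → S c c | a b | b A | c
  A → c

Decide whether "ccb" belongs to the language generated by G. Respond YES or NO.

Convert to CNF:
  S -> S X3 | T1 T2 | T2 A | c
  A -> c
  T0 -> c
  T1 -> a
  T2 -> b
  X3 -> T0 T0

CYK fill:
  cell(0,0) c: {A,S,T0}  orig:{A,S}
  cell(1,1) c: {A,S,T0}  orig:{A,S}
  cell(2,2) b: {T2}  orig:{}
  cell(0,1) cc: {X3}  orig:{}
  cell(1,2) cb: ∅
  cell(0,2) ccb: ∅

S ∉ T[0,2] ⇒ NO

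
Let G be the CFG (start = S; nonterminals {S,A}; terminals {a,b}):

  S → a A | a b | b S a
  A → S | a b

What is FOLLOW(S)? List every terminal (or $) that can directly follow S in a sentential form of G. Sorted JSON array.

FIRST sets, iterate to fixpoint:
round 1:
  A via A→a b: +{a}
  S via S→a A: +{a}
  S via S→b S a: +{b}
  FIRST(S)={a,b}  FIRST(A)={a}
round 2:
  A via A→S: +{b}
  FIRST(S)={a,b}  FIRST(A)={a,b}
round 3: (stable)
  FIRST(S)={a,b}  FIRST(A)={a,b}

Compute FOLLOW by fixpoint:
initialize: $ ∈ FOLLOW(S)
[1]
  S→a A: FOLLOW(A) ⊇ FOLLOW(S) ⊇ {$}; new: +{$}
  S→b S a: FOLLOW(S) ⊇ FIRST(a) = {a}; new: +{a}
  S: {$,a}  A: {$}
[2]
  S→a A: FOLLOW(A) ⊇ FOLLOW(S) ⊇ {$,a}; new: +{a}
  S: {$,a}  A: {$,a}
[3] (stable)
  S: {$,a}  A: {$,a}

FOLLOW(S) = ["$", "a"]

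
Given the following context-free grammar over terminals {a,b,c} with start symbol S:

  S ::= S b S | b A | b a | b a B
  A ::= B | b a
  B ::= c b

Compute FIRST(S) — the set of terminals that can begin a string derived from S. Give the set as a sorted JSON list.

Compute FIRST by fixpoint:
pass 1:
  A via A→b a: +{b}
  B via B→c b: +{c}
  S via S→b A: +{b}
  S: {b}  A: {b}  B: {c}
pass 2:
  A via A→B: +{c}
  S: {b}  A: {b,c}  B: {c}
pass 3: (no change)
  S: {b}  A: {b,c}  B: {c}

FIRST(S) = ["b"]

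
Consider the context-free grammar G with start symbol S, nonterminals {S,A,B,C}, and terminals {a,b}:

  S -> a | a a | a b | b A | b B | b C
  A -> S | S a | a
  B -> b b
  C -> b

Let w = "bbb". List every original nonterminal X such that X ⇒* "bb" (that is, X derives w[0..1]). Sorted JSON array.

Convert to CNF:
  S -> T0 T0 | T0 T1 | T1 A | T1 B | T1 C | a
  A -> S T0 | T0 T0 | T0 T1 | T1 A | T1 B | T1 C | a
  B -> T1 T1
  C -> b
  T0 -> a
  T1 -> b

CYK fill, restricted to cells inside w[0..1]:
  [0..0]={C,T1}  "b"  orig:{C}
  [1..1]={C,T1}  "b"  orig:{C}
  [0..1]={A,B,S}  "bb"

Original NTs in T[0,1] deriving "bb": ["A", "B", "S"]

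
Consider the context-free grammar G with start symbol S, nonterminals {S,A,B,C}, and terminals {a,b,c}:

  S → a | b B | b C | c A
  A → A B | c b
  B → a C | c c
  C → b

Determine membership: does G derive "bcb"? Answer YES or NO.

Convert to CNF:
  S -> T0 A | T1 B | T1 C | a
  A -> A B | T0 T1
  B -> T0 T0 | T2 C
  C -> b
  T0 -> c
  T1 -> b
  T2 -> a

CYK fill:
  T[0,0] 'b' = {C,T1}  orig:{C}
  T[1,1] 'c' = {T0}  orig:{}
  T[2,2] 'b' = {C,T1}  orig:{C}
  T[0,1] 'bc' = ∅
  T[1,2] 'cb' = {A}
  T[0,2] 'bcb' = ∅

S ∉ T[0,2] ⇒ NO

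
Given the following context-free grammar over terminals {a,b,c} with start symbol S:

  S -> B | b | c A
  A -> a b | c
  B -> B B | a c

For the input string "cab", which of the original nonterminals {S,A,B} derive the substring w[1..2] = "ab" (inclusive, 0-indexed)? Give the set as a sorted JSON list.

CNF form of G:
  S -> B B | T0 T2 | T2 A | b
  A -> T0 T1 | c
  B -> B B | T0 T2
  T0 -> a
  T1 -> b
  T2 -> c

CYK fill — only the sub-triangle for w[1..2]:
  [1..1]={T0}  "a"  orig:{}
  [2..2]={S,T1}  "b"  orig:{S}
  [1..2]={A}  "ab"

Original NTs in T[1,2] deriving "ab": ["A"]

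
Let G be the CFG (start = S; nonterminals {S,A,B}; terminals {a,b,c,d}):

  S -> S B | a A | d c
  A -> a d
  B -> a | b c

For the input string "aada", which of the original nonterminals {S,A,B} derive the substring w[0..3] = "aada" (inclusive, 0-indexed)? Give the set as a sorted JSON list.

CNF form of G:
  S -> S B | T0 A | T1 T3
  A -> T0 T1
  B -> T2 T3 | a
  T0 -> a
  T1 -> d
  T2 -> b
  T3 -> c

Fill CYK table bottom-up, restricted to cells inside w[0..3]:
  T[0,0] 'a' = {B,T0}  orig:{B}
  T[1,1] 'a' = {B,T0}  orig:{B}
  T[2,2] 'd' = {T1}  orig:{}
  T[3,3] 'a' = {B,T0}  orig:{B}
  T[0,1] 'aa' = ∅
  T[1,2] 'ad' = {A}
  T[2,3] 'da' = ∅
  T[0,2] 'aad' = {S}
  T[1,3] 'ada' = ∅
  T[0,3] 'aada' = {S}

Original NTs in T[0,3] deriving "aada": ["S"]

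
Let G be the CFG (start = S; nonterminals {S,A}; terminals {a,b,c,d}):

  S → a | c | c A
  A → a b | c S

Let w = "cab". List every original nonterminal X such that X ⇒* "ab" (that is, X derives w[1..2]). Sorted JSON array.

Convert to CNF:
  S -> T2 A | a | c
  A -> T0 T1 | T2 S
  T0 -> a
  T1 -> b
  T2 -> c

CYK table (by increasing span) — only the sub-triangle for w[1..2]:
  [1..1]={S,T0}  "a"  orig:{S}
  [2..2]={T1}  "b"  orig:{}
  [1..2]={A}  "ab"

Original NTs in T[1,2] deriving "ab": ["A"]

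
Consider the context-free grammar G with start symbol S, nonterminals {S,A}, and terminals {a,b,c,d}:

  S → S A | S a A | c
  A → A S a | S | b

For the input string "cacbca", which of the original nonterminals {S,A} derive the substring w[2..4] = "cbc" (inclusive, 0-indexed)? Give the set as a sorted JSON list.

CNF form of G:
  S -> S A | S X3 | c
  A -> A X1 | S A | S X2 | b | c
  T0 -> a
  X1 -> S T0
  X2 -> T0 A
  X3 -> T0 A

CYK fill (cells [i..j] with 2 ≤ i ≤ j ≤ 4 only):
  cell(2,2) c: {A,S}
  cell(3,3) b: {A}
  cell(4,4) c: {A,S}
  cell(2,3) cb: {A,S}
  cell(3,4) bc: ∅
  cell(2,4) cbc: {A,S}

Original NTs in T[2,4] deriving "cbc": ["A", "S"]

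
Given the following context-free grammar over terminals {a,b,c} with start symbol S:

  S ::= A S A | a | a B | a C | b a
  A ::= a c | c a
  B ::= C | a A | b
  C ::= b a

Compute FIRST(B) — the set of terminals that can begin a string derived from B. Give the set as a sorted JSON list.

FIRST sets, iterate to fixpoint:
[1]
  A via A→a c: +{a}
  A via A→c a: +{c}
  B via B→a A: +{a}
  B via B→b: +{b}
  C via C→b a: +{b}
  S via S→A S A: +{a,c}
  S via S→b a: +{b}
  FIRST(S)={a,b,c}  FIRST(A)={a,c}  FIRST(B)={a,b}  FIRST(C)={b}
[2] (no change)
  FIRST(S)={a,b,c}  FIRST(A)={a,c}  FIRST(B)={a,b}  FIRST(C)={b}

FIRST(B) = ["a", "b"]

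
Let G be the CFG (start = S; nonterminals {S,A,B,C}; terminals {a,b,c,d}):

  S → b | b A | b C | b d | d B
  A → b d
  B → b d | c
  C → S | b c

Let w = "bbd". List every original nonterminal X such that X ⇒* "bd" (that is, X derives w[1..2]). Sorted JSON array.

CNF form of G:
  S -> T0 A | T0 C | T0 T1 | T1 B | b
  A -> T0 T1
  B -> T0 T1 | c
  C -> T0 A | T0 C | T0 T1 | T0 T2 | T1 B | b
  T0 -> b
  T1 -> d
  T2 -> c

CYK table (by increasing span) (cells [i..j] with 1 ≤ i ≤ j ≤ 2 only):
  cell(1,1) b: {C,S,T0}  orig:{C,S}
  cell(2,2) d: {T1}  orig:{}
  cell(1,2) bd: {A,B,C,S}

Original NTs in T[1,2] deriving "bd": ["A", "B", "C", "S"]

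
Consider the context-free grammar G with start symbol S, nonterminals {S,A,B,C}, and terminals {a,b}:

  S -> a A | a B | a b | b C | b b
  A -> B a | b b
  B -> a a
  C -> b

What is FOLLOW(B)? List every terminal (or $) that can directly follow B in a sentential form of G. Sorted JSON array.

FIRST iteration:
iter 1:
  A via A→b b: +{b}
  B via B→a a: +{a}
  C via C→b: +{b}
  S via S→a A: +{a}
  S via S→b C: +{b}
  S: {a,b}  A: {b}  B: {a}  C: {b}
iter 2:
  A via A→B a: +{a}
  S: {a,b}  A: {a,b}  B: {a}  C: {b}
iter 3: done
  S: {a,b}  A: {a,b}  B: {a}  C: {b}

Compute FOLLOW by fixpoint:
initialize: $ ∈ FOLLOW(S)
[1]
  A→B a: FOLLOW(B) ⊇ FIRST(a) = {a}; new: +{a}
  S→a A: FOLLOW(A) ⊇ FOLLOW(S) ⊇ {$}; new: +{$}
  S→a B: FOLLOW(B) ⊇ FOLLOW(S) ⊇ {$}; new: +{$}
  S→b C: FOLLOW(C) ⊇ FOLLOW(S) ⊇ {$}; new: +{$}
  S: {$}  A: {$}  B: {$,a}  C: {$}
[2] done
  S: {$}  A: {$}  B: {$,a}  C: {$}

FOLLOW(B) = ["$", "a"]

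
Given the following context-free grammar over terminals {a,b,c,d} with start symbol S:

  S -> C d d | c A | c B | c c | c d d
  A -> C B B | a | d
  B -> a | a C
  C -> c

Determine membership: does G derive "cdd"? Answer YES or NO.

CNF form of G:
  S -> C X4 | T2 A | T2 B | T2 T2 | T2 X5
  A -> C X3 | a | d
  B -> T0 C | a
  C -> c
  T0 -> a
  T1 -> d
  T2 -> c
  X3 -> B B
  X4 -> T1 T1
  X5 -> T1 T1

CYK fill:
  T[0,0] 'c' = {C,T2}  orig:{C}
  T[1,1] 'd' = {A,T1}  orig:{A}
  T[2,2] 'd' = {A,T1}  orig:{A}
  T[0,1] 'cd' = {S}
  T[1,2] 'dd' = {X4,X5}  orig:{}
  T[0,2] 'cdd' = {S}

S ∈ T[0,2] ⇒ YES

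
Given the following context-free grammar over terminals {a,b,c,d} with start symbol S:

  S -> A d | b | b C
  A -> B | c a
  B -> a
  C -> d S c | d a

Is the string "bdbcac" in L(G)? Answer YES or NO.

CNF form of G:
  S -> A T2 | T3 C | b
  A -> T0 T1 | a
  B -> a
  C -> T2 T1 | T2 X4
  T0 -> c
  T1 -> a
  T2 -> d
  T3 -> b
  X4 -> S T0

CYK table (by increasing span):
  cell(0,0) b: {S,T3}  orig:{S}
  cell(1,1) d: {T2}  orig:{}
  cell(2,2) b: {S,T3}  orig:{S}
  cell(3,3) c: {T0}  orig:{}
  cell(4,4) a: {A,B,T1}  orig:{A,B}
  cell(5,5) c: {T0}  orig:{}
  cell(0,1) bd: ∅
  cell(1,2) db: ∅
  cell(2,3) bc: {X4}  orig:{}
  cell(3,4) ca: {A}
  cell(4,5) ac: ∅
  cell(0,2) bdb: ∅
  cell(1,3) dbc: {C}
  cell(2,4) bca: ∅
  cell(3,5) cac: ∅
  cell(0,3) bdbc: {S}
  cell(1,4) dbca: ∅
  cell(2,5) bcac: ∅
  cell(0,4) bdbca: ∅
  cell(1,5) dbcac: ∅
  cell(0,5) bdbcac: ∅

S ∉ T[0,5] ⇒ NO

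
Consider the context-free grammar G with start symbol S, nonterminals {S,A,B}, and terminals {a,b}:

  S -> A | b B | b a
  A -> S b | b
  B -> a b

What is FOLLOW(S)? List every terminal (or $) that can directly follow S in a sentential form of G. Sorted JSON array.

FIRST iteration:
pass 1:
  A via A→b: +{b}
  B via B→a b: +{a}
  S via S→A: +{b}
  FIRST[S]={b}  FIRST[A]={b}  FIRST[B]={a}
pass 2: (stable)
  FIRST[S]={b}  FIRST[A]={b}  FIRST[B]={a}

Compute FOLLOW by fixpoint:
seed FOLLOW(S) with $
round 1:
  A→S b: FOLLOW(S) ⊇ FIRST(b) = {b}; new: +{b}
  S→A: FOLLOW(A) ⊇ FOLLOW(S) ⊇ {$,b}; new: +{$,b}
  S→b B: FOLLOW(B) ⊇ FOLLOW(S) ⊇ {$,b}; new: +{$,b}
  FOLLOW[S]={$,b}  FOLLOW[A]={$,b}  FOLLOW[B]={$,b}
round 2: — fixpoint
  FOLLOW[S]={$,b}  FOLLOW[A]={$,b}  FOLLOW[B]={$,b}

FOLLOW(S) = ["$", "b"]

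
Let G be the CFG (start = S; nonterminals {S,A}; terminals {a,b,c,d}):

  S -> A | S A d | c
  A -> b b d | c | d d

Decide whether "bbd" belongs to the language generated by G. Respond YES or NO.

CNF form of G:
  S -> S X3 | T0 X4 | T1 T1 | c
  A -> T0 X2 | T1 T1 | c
  T0 -> b
  T1 -> d
  X2 -> T0 T1
  X3 -> A T1
  X4 -> T0 T1

CYK table (by increasing span):
  cell(0,0) b: {T0}  orig:{}
  cell(1,1) b: {T0}  orig:{}
  cell(2,2) d: {T1}  orig:{}
  cell(0,1) bb: ∅
  cell(1,2) bd: {X2,X4}  orig:{}
  cell(0,2) bbd: {A,S}

S ∈ T[0,2] ⇒ YES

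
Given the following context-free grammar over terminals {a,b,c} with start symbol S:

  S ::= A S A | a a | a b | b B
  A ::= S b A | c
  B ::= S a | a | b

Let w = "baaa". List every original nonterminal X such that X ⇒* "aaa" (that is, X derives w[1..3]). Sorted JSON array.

CNF form of G:
  S -> A X3 | T0 B | T1 T0 | T1 T1
  A -> S X2 | c
  B -> S T1 | a | b
  T0 -> b
  T1 -> a
  X2 -> T0 A
  X3 -> S A

CYK table (by increasing span) — only the sub-triangle for w[1..3]:
  [1..1]={B,T1}  "a"  orig:{B}
  [2..2]={B,T1}  "a"  orig:{B}
  [3..3]={B,T1}  "a"  orig:{B}
  [1..2]={S}  "aa"
  [2..3]={S}  "aa"
  [1..3]={B}  "aaa"

Original NTs in T[1,3] deriving "aaa": ["B"]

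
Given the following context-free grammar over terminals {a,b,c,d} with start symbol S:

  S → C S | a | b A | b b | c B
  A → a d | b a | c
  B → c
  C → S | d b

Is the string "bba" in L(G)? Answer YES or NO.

Convert to CNF:
  S -> C S | T2 A | T2 T2 | T3 B | a
  A -> T0 T1 | T2 T0 | c
  B -> c
  C -> C S | T1 T2 | T2 A | T2 T2 | T3 B | a
  T0 -> a
  T1 -> d
  T2 -> b
  T3 -> c

CYK table (by increasing span):
  T[0,0] 'b' = {T2}  orig:{}
  T[1,1] 'b' = {T2}  orig:{}
  T[2,2] 'a' = {C,S,T0}  orig:{C,S}
  T[0,1] 'bb' = {C,S}
  T[1,2] 'ba' = {A}
  T[0,2] 'bba' = {C,S}

S ∈ T[0,2] ⇒ YES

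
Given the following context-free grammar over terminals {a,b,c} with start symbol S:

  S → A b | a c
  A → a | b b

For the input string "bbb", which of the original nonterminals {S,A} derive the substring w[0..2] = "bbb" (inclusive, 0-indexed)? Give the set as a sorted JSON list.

Convert to CNF:
  S -> A T0 | T1 T2
  A -> T0 T0 | a
  T0 -> b
  T1 -> a
  T2 -> c

Fill CYK table bottom-up, restricted to cells inside w[0..2]:
  T[0,0] 'b' = {T0}  orig:{}
  T[1,1] 'b' = {T0}  orig:{}
  T[2,2] 'b' = {T0}  orig:{}
  T[0,1] 'bb' = {A}
  T[1,2] 'bb' = {A}
  T[0,2] 'bbb' = {S}

Original NTs in T[0,2] deriving "bbb": ["S"]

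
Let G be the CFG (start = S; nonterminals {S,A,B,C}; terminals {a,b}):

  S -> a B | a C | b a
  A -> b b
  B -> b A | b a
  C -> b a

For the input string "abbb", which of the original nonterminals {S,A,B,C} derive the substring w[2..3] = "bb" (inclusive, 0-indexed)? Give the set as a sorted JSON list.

CNF form of G:
  S -> T0 T1 | T1 B | T1 C
  A -> T0 T0
  B -> T0 A | T0 T1
  C -> T0 T1
  T0 -> b
  T1 -> a

CYK fill (cells [i..j] with 2 ≤ i ≤ j ≤ 3 only):
  [2..2]={T0}  "b"  orig:{}
  [3..3]={T0}  "b"  orig:{}
  [2..3]={A}  "bb"

Original NTs in T[2,3] deriving "bb": ["A"]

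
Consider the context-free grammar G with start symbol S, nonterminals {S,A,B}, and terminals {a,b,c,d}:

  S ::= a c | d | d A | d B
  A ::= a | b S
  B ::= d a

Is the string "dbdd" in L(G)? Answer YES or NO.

Convert to CNF:
  S -> T1 A | T1 B | T2 T3 | d
  A -> T0 S | a
  B -> T1 T2
  T0 -> b
  T1 -> d
  T2 -> a
  T3 -> c

CYK fill:
  [0..0]={S,T1}  "d"  orig:{S}
  [1..1]={T0}  "b"  orig:{}
  [2..2]={S,T1}  "d"  orig:{S}
  [3..3]={S,T1}  "d"  orig:{S}
  [0..1]=∅  "db"
  [1..2]={A}  "bd"
  [2..3]=∅  "dd"
  [0..2]={S}  "dbd"
  [1..3]=∅  "bdd"
  [0..3]=∅  "dbdd"

S ∉ T[0,3] ⇒ NO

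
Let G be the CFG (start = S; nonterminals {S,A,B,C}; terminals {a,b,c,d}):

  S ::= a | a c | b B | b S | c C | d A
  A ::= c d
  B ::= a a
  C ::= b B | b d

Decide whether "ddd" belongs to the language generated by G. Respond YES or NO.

Convert to CNF:
  S -> T0 C | T1 A | T2 T0 | T3 B | T3 S | a
  A -> T0 T1
  B -> T2 T2
  C -> T3 B | T3 T1
  T0 -> c
  T1 -> d
  T2 -> a
  T3 -> b

CYK table (by increasing span):
  T[0,0] 'd' = {T1}  orig:{}
  T[1,1] 'd' = {T1}  orig:{}
  T[2,2] 'd' = {T1}  orig:{}
  T[0,1] 'dd' = ∅
  T[1,2] 'dd' = ∅
  T[0,2] 'ddd' = ∅

S ∉ T[0,2] ⇒ NO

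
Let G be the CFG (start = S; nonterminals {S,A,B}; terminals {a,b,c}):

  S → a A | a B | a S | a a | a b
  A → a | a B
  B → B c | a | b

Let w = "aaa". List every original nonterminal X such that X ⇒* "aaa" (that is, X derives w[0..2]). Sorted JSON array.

CNF form of G:
  S -> T0 A | T0 B | T0 S | T0 T0 | T0 T2
  A -> T0 B | a
  B -> B T1 | a | b
  T0 -> a
  T1 -> c
  T2 -> b

CYK fill (cells [i..j] with 0 ≤ i ≤ j ≤ 2 only):
  cell(0,0) a: {A,B,T0}  orig:{A,B}
  cell(1,1) a: {A,B,T0}  orig:{A,B}
  cell(2,2) a: {A,B,T0}  orig:{A,B}
  cell(0,1) aa: {A,S}
  cell(1,2) aa: {A,S}
  cell(0,2) aaa: {S}

Original NTs in T[0,2] deriving "aaa": ["S"]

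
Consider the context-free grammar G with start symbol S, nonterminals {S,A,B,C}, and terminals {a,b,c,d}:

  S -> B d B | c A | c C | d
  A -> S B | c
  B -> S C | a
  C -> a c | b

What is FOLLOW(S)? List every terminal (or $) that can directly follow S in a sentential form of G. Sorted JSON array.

FIRST sets, iterate to fixpoint:
[1]
  A via A→c: +{c}
  B via B→a: +{a}
  C via C→a c: +{a}
  C via C→b: +{b}
  S via S→B d B: +{a}
  S via S→c A: +{c}
  S via S→d: +{d}
  FIRST(S)={a,c,d}  FIRST(A)={c}  FIRST(B)={a}  FIRST(C)={a,b}
[2]
  A via A→S B: +{a,d}
  B via B→S C: +{c,d}
  FIRST(S)={a,c,d}  FIRST(A)={a,c,d}  FIRST(B)={a,c,d}  FIRST(C)={a,b}
[3] (stable)
  FIRST(S)={a,c,d}  FIRST(A)={a,c,d}  FIRST(B)={a,c,d}  FIRST(C)={a,b}

FOLLOW iteration:
FOLLOW(S) := {$}
[1]
  A→S B: FOLLOW(S) ⊇ FIRST(B) = {a,c,d}; new: +{a,c,d}
  B→S C: FOLLOW(S) ⊇ FIRST(C) = {a,b}; new: +{b}
  S→B d B: FOLLOW(B) ⊇ FIRST(d) = {d}; new: +{d}
  S→B d B: FOLLOW(B) ⊇ FOLLOW(S) ⊇ {$,a,b,c,d}; new: +{$,a,b,c}
  S→c A: FOLLOW(A) ⊇ FOLLOW(S) ⊇ {$,a,b,c,d}; new: +{$,a,b,c,d}
  S→c C: FOLLOW(C) ⊇ FOLLOW(S) ⊇ {$,a,b,c,d}; new: +{$,a,b,c,d}
  FOLLOW[S]={$,a,b,c,d}  FOLLOW[A]={$,a,b,c,d}  FOLLOW[B]={$,a,b,c,d}  FOLLOW[C]={$,a,b,c,d}
[2] (no change)
  FOLLOW[S]={$,a,b,c,d}  FOLLOW[A]={$,a,b,c,d}  FOLLOW[B]={$,a,b,c,d}  FOLLOW[C]={$,a,b,c,d}

FOLLOW(S) = ["$", "a", "b", "c", "d"]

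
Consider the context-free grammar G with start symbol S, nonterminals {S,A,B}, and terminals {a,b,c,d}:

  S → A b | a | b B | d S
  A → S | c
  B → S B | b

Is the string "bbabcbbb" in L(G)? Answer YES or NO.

CNF form of G:
  S -> A T0 | T0 B | T1 S | a
  A -> A T0 | T0 B | T1 S | a | c
  B -> S B | b
  T0 -> b
  T1 -> d

CYK fill:
  [0..0]={B,T0}  "b"  orig:{B}
  [1..1]={B,T0}  "b"  orig:{B}
  [2..2]={A,S}  "a"
  [3..3]={B,T0}  "b"  orig:{B}
  [4..4]={A}  "c"
  [5..5]={B,T0}  "b"  orig:{B}
  [6..6]={B,T0}  "b"  orig:{B}
  [7..7]={B,T0}  "b"  orig:{B}
  [0..1]={A,S}  "bb"
  [1..2]=∅  "ba"
  [2..3]={A,B,S}  "ab"
  [3..4]=∅  "bc"
  [4..5]={A,S}  "cb"
  [5..6]={A,S}  "bb"
  [6..7]={A,S}  "bb"
  [0..2]=∅  "bba"
  [1..3]={A,S}  "bab"
  [2..4]=∅  "abc"
  [3..5]=∅  "bcb"
  [4..6]={A,B,S}  "cbb"
  [5..7]={A,B,S}  "bbb"
  [0..3]={B}  "bbab"
  [1..4]=∅  "babc"
  [2..5]=∅  "abcb"
  [3..6]={A,S}  "bcbb"
  [4..7]={A,B,S}  "cbbb"
  [0..4]=∅  "bbabc"
  [1..5]=∅  "babcb"
  [2..6]={B}  "abcbb"
  [3..7]={A,B,S}  "bcbbb"
  [0..5]=∅  "bbabcb"
  [1..6]={A,B,S}  "babcbb"
  [2..7]={B}  "abcbbb"
  [0..6]={A,B,S}  "bbabcbb"
  [1..7]={A,B,S}  "babcbbb"
  [0..7]={A,B,S}  "bbabcbbb"

S ∈ T[0,7] ⇒ YES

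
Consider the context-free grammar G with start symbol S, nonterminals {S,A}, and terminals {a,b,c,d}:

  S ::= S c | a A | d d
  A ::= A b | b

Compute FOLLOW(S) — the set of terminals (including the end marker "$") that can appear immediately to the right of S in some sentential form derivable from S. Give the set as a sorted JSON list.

Compute FIRST by fixpoint:
round 1:
  A via A→b: +{b}
  S via S→a A: +{a}
  S via S→d d: +{d}
  FIRST[S]={a,d}  FIRST[A]={b}
round 2: (no change)
  FIRST[S]={a,d}  FIRST[A]={b}

FOLLOW iteration:
FOLLOW(S) := {$}
pass 1:
  A→A b: FOLLOW(A) ⊇ FIRST(b) = {b}; new: +{b}
  S→S c: FOLLOW(S) ⊇ FIRST(c) = {c}; new: +{c}
  S→a A: FOLLOW(A) ⊇ FOLLOW(S) ⊇ {$,c}; new: +{$,c}
  FOLLOW(S)={$,c}  FOLLOW(A)={$,b,c}
pass 2: (stable)
  FOLLOW(S)={$,c}  FOLLOW(A)={$,b,c}

FOLLOW(S) = ["$", "c"]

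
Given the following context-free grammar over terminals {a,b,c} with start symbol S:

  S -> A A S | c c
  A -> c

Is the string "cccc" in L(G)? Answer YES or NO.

Convert to CNF:
  S -> A X1 | T0 T0
  A -> c
  T0 -> c
  X1 -> A S

CYK table (by increasing span):
  T[0,0] 'c' = {A,T0}  orig:{A}
  T[1,1] 'c' = {A,T0}  orig:{A}
  T[2,2] 'c' = {A,T0}  orig:{A}
  T[3,3] 'c' = {A,T0}  orig:{A}
  T[0,1] 'cc' = {S}
  T[1,2] 'cc' = {S}
  T[2,3] 'cc' = {S}
  T[0,2] 'ccc' = {X1}  orig:{}
  T[1,3] 'ccc' = {X1}  orig:{}
  T[0,3] 'cccc' = {S}

S ∈ T[0,3] ⇒ YES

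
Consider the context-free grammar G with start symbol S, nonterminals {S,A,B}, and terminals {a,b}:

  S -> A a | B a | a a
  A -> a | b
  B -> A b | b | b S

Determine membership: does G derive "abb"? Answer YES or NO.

Convert to CNF:
  S -> A T1 | B T1 | T1 T1
  A -> a | b
  B -> A T0 | T0 S | b
  T0 -> b
  T1 -> a

CYK fill:
  T[0,0] 'a' = {A,T1}  orig:{A}
  T[1,1] 'b' = {A,B,T0}  orig:{A,B}
  T[2,2] 'b' = {A,B,T0}  orig:{A,B}
  T[0,1] 'ab' = {B}
  T[1,2] 'bb' = {B}
  T[0,2] 'abb' = ∅

S ∉ T[0,2] ⇒ NO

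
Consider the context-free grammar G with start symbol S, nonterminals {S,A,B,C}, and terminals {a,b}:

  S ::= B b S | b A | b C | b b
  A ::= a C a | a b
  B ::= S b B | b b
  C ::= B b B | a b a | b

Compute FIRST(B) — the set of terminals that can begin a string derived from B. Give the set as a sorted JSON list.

FIRST sets, iterate to fixpoint:
iter 1:
  A via A→a C a: +{a}
  B via B→b b: +{b}
  C via C→B b B: +{b}
  C via C→a b a: +{a}
  S via S→B b S: +{b}
  FIRST[S]={b}  FIRST[A]={a}  FIRST[B]={b}  FIRST[C]={a,b}
iter 2: (no change)
  FIRST[S]={b}  FIRST[A]={a}  FIRST[B]={b}  FIRST[C]={a,b}

FIRST(B) = ["b"]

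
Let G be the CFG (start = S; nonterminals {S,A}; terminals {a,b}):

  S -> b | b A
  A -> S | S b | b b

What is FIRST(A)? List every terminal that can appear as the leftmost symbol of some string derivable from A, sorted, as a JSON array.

FIRST sets, iterate to fixpoint:
round 1:
  A via A→b b: +{b}
  S via S→b: +{b}
  FIRST[S]={b}  FIRST[A]={b}
round 2: — fixpoint
  FIRST[S]={b}  FIRST[A]={b}

FIRST(A) = ["b"]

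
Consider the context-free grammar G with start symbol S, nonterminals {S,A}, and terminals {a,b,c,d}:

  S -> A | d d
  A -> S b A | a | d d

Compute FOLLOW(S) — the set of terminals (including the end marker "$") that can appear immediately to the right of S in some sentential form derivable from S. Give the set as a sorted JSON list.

FIRST iteration:
iter 1:
  A via A→a: +{a}
  A via A→d d: +{d}
  S via S→A: +{a,d}
  S: {a,d}  A: {a,d}
iter 2: (stable)
  S: {a,d}  A: {a,d}

FOLLOW iteration:
FOLLOW(S) := {$}
pass 1:
  A→S b A: FOLLOW(S) ⊇ FIRST(b) = {b}; new: +{b}
  S→A: FOLLOW(A) ⊇ FOLLOW(S) ⊇ {$,b}; new: +{$,b}
  S: {$,b}  A: {$,b}
pass 2: done
  S: {$,b}  A: {$,b}

FOLLOW(S) = ["$", "b"]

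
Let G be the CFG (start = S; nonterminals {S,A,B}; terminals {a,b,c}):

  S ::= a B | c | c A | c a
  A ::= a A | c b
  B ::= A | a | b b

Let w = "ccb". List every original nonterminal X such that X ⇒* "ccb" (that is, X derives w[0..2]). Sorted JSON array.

CNF form of G:
  S -> T0 B | T1 A | T1 T0 | c
  A -> T0 A | T1 T2
  B -> T0 A | T1 T2 | T2 T2 | a
  T0 -> a
  T1 -> c
  T2 -> b

Fill CYK table bottom-up, restricted to cells inside w[0..2]:
  cell(0,0) c: {S,T1}  orig:{S}
  cell(1,1) c: {S,T1}  orig:{S}
  cell(2,2) b: {T2}  orig:{}
  cell(0,1) cc: ∅
  cell(1,2) cb: {A,B}
  cell(0,2) ccb: {S}

Original NTs in T[0,2] deriving "ccb": ["S"]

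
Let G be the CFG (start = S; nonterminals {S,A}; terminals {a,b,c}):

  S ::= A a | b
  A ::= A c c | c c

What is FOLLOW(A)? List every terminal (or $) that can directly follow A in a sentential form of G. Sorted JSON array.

FIRST iteration:
round 1:
  A via A→c c: +{c}
  S via S→A a: +{c}
  S via S→b: +{b}
  S: {b,c}  A: {c}
round 2: — fixpoint
  S: {b,c}  A: {c}

FOLLOW sets:
initialize: $ ∈ FOLLOW(S)
[1]
  A→A c c: FOLLOW(A) ⊇ FIRST(c) = {c}; new: +{c}
  S→A a: FOLLOW(A) ⊇ FIRST(a) = {a}; new: +{a}
  FOLLOW[S]={$}  FOLLOW[A]={a,c}
[2] (no change)
  FOLLOW[S]={$}  FOLLOW[A]={a,c}

FOLLOW(A) = ["a", "c"]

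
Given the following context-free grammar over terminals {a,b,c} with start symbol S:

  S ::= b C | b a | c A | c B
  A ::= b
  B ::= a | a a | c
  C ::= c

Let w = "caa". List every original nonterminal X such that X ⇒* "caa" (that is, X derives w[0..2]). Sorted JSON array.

Convert to CNF:
  S -> T1 C | T1 T0 | T2 A | T2 B
  A -> b
  B -> T0 T0 | a | c
  C -> c
  T0 -> a
  T1 -> b
  T2 -> c

CYK fill — only the sub-triangle for w[0..2]:
  [0..0]={B,C,T2}  "c"  orig:{B,C}
  [1..1]={B,T0}  "a"  orig:{B}
  [2..2]={B,T0}  "a"  orig:{B}
  [0..1]={S}  "ca"
  [1..2]={B}  "aa"
  [0..2]={S}  "caa"

Original NTs in T[0,2] deriving "caa": ["S"]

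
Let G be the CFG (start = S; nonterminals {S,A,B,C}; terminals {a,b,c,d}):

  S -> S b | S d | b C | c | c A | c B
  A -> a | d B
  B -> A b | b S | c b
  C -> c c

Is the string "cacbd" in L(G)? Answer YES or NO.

CNF form of G:
  S -> S T0 | S T1 | T1 C | T2 A | T2 B | c
  A -> T0 B | a
  B -> A T1 | T1 S | T2 T1
  C -> T2 T2
  T0 -> d
  T1 -> b
  T2 -> c

Fill CYK table bottom-up:
  T[0,0] 'c' = {S,T2}  orig:{S}
  T[1,1] 'a' = {A}
  T[2,2] 'c' = {S,T2}  orig:{S}
  T[3,3] 'b' = {T1}  orig:{}
  T[4,4] 'd' = {T0}  orig:{}
  T[0,1] 'ca' = {S}
  T[1,2] 'ac' = ∅
  T[2,3] 'cb' = {B,S}
  T[3,4] 'bd' = ∅
  T[0,2] 'cac' = ∅
  T[1,3] 'acb' = ∅
  T[2,4] 'cbd' = {S}
  T[0,3] 'cacb' = ∅
  T[1,4] 'acbd' = ∅
  T[0,4] 'cacbd' = ∅

S ∉ T[0,4] ⇒ NO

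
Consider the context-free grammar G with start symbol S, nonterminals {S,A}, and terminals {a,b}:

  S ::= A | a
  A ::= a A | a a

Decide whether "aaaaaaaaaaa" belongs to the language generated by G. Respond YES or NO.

Convert to CNF:
  S -> T0 A | T0 T0 | a
  A -> T0 A | T0 T0
  T0 -> a

CYK table (by increasing span):
  cell(0,0) a: {S,T0}  orig:{S}
  cell(1,1) a: {S,T0}  orig:{S}
  cell(2,2) a: {S,T0}  orig:{S}
  cell(3,3) a: {S,T0}  orig:{S}
  cell(4,4) a: {S,T0}  orig:{S}
  cell(5,5) a: {S,T0}  orig:{S}
  cell(6,6) a: {S,T0}  orig:{S}
  cell(7,7) a: {S,T0}  orig:{S}
  cell(8,8) a: {S,T0}  orig:{S}
  cell(9,9) a: {S,T0}  orig:{S}
  cell(10,10) a: {S,T0}  orig:{S}
  cell(0,1) aa: {A,S}
  cell(1,2) aa: {A,S}
  cell(2,3) aa: {A,S}
  cell(3,4) aa: {A,S}
  cell(4,5) aa: {A,S}
  cell(5,6) aa: {A,S}
  cell(6,7) aa: {A,S}
  cell(7,8) aa: {A,S}
  cell(8,9) aa: {A,S}
  cell(9,10) aa: {A,S}
  cell(0,2) aaa: {A,S}
  cell(1,3) aaa: {A,S}
  cell(2,4) aaa: {A,S}
  cell(3,5) aaa: {A,S}
  cell(4,6) aaa: {A,S}
  cell(5,7) aaa: {A,S}
  cell(6,8) aaa: {A,S}
  cell(7,9) aaa: {A,S}
  cell(8,10) aaa: {A,S}
  cell(0,3) aaaa: {A,S}
  cell(1,4) aaaa: {A,S}
  cell(2,5) aaaa: {A,S}
  cell(3,6) aaaa: {A,S}
  cell(4,7) aaaa: {A,S}
  cell(5,8) aaaa: {A,S}
  cell(6,9) aaaa: {A,S}
  cell(7,10) aaaa: {A,S}
  cell(0,4) aaaaa: {A,S}
  cell(1,5) aaaaa: {A,S}
  cell(2,6) aaaaa: {A,S}
  cell(3,7) aaaaa: {A,S}
  cell(4,8) aaaaa: {A,S}
  cell(5,9) aaaaa: {A,S}
  cell(6,10) aaaaa: {A,S}
  cell(0,5) aaaaaa: {A,S}
  cell(1,6) aaaaaa: {A,S}
  cell(2,7) aaaaaa: {A,S}
  cell(3,8) aaaaaa: {A,S}
  cell(4,9) aaaaaa: {A,S}
  cell(5,10) aaaaaa: {A,S}
  cell(0,6) aaaaaaa: {A,S}
  cell(1,7) aaaaaaa: {A,S}
  cell(2,8) aaaaaaa: {A,S}
  cell(3,9) aaaaaaa: {A,S}
  cell(4,10) aaaaaaa: {A,S}
  cell(0,7) aaaaaaaa: {A,S}
  cell(1,8) aaaaaaaa: {A,S}
  cell(2,9) aaaaaaaa: {A,S}
  cell(3,10) aaaaaaaa: {A,S}
  cell(0,8) aaaaaaaaa: {A,S}
  cell(1,9) aaaaaaaaa: {A,S}
  cell(2,10) aaaaaaaaa: {A,S}
  cell(0,9) aaaaaaaaaa: {A,S}
  cell(1,10) aaaaaaaaaa: {A,S}
  cell(0,10) aaaaaaaaaaa: {A,S}

S ∈ T[0,10] ⇒ YES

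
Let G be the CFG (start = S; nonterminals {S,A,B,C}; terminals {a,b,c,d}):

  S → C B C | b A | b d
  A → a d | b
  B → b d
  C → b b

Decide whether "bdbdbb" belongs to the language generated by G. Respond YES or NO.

Convert to CNF:
  S -> C X3 | T2 A | T2 T1
  A -> T0 T1 | b
  B -> T2 T1
  C -> T2 T2
  T0 -> a
  T1 -> d
  T2 -> b
  X3 -> B C

CYK table (by increasing span):
  T[0,0] 'b' = {A,T2}  orig:{A}
  T[1,1] 'd' = {T1}  orig:{}
  T[2,2] 'b' = {A,T2}  orig:{A}
  T[3,3] 'd' = {T1}  orig:{}
  T[4,4] 'b' = {A,T2}  orig:{A}
  T[5,5] 'b' = {A,T2}  orig:{A}
  T[0,1] 'bd' = {B,S}
  T[1,2] 'db' = ∅
  T[2,3] 'bd' = {B,S}
  T[3,4] 'db' = ∅
  T[4,5] 'bb' = {C,S}
  T[0,2] 'bdb' = ∅
  T[1,3] 'dbd' = ∅
  T[2,4] 'bdb' = ∅
  T[3,5] 'dbb' = ∅
  T[0,3] 'bdbd' = ∅
  T[1,4] 'dbdb' = ∅
  T[2,5] 'bdbb' = {X3}  orig:{}
  T[0,4] 'bdbdb' = ∅
  T[1,5] 'dbdbb' = ∅
  T[0,5] 'bdbdbb' = ∅

S ∉ T[0,5] ⇒ NO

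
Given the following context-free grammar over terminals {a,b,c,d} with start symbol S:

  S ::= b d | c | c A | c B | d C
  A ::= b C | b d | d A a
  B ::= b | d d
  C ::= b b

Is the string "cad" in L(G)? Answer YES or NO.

Convert to CNF:
  S -> T0 T1 | T1 C | T3 A | T3 B | c
  A -> T0 C | T0 T1 | T1 X4
  B -> T1 T1 | b
  C -> T0 T0
  T0 -> b
  T1 -> d
  T2 -> a
  T3 -> c
  X4 -> A T2

Fill CYK table bottom-up:
  T[0,0] 'c' = {S,T3}  orig:{S}
  T[1,1] 'a' = {T2}  orig:{}
  T[2,2] 'd' = {T1}  orig:{}
  T[0,1] 'ca' = ∅
  T[1,2] 'ad' = ∅
  T[0,2] 'cad' = ∅

S ∉ T[0,2] ⇒ NO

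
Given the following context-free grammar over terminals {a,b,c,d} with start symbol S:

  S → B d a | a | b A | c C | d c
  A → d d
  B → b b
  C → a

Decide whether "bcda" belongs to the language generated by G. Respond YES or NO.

CNF form of G:
  S -> B X4 | T0 T3 | T1 A | T3 C | a
  A -> T0 T0
  B -> T1 T1
  C -> a
  T0 -> d
  T1 -> b
  T2 -> a
  T3 -> c
  X4 -> T0 T2

CYK table (by increasing span):
  cell(0,0) b: {T1}  orig:{}
  cell(1,1) c: {T3}  orig:{}
  cell(2,2) d: {T0}  orig:{}
  cell(3,3) a: {C,S,T2}  orig:{C,S}
  cell(0,1) bc: ∅
  cell(1,2) cd: ∅
  cell(2,3) da: {X4}  orig:{}
  cell(0,2) bcd: ∅
  cell(1,3) cda: ∅
  cell(0,3) bcda: ∅

S ∉ T[0,3] ⇒ NO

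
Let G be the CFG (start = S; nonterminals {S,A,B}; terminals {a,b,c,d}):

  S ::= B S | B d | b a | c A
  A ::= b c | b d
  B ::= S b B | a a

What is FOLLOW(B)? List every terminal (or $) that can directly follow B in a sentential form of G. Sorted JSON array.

Compute FIRST by fixpoint:
iter 1:
  A via A→b c: +{b}
  B via B→a a: +{a}
  S via S→B S: +{a}
  S via S→b a: +{b}
  S via S→c A: +{c}
  FIRST[S]={a,b,c}  FIRST[A]={b}  FIRST[B]={a}
iter 2:
  B via B→S b B: +{b,c}
  FIRST[S]={a,b,c}  FIRST[A]={b}  FIRST[B]={a,b,c}
iter 3: (no change)
  FIRST[S]={a,b,c}  FIRST[A]={b}  FIRST[B]={a,b,c}

Compute FOLLOW by fixpoint:
FOLLOW(S) := {$}
round 1:
  B→S b B: FOLLOW(S) ⊇ FIRST(b) = {b}; new: +{b}
  S→B S: FOLLOW(B) ⊇ FIRST(S) = {a,b,c}; new: +{a,b,c}
  S→B d: FOLLOW(B) ⊇ FIRST(d) = {d}; new: +{d}
  S→c A: FOLLOW(A) ⊇ FOLLOW(S) ⊇ {$,b}; new: +{$,b}
  FOLLOW[S]={$,b}  FOLLOW[A]={$,b}  FOLLOW[B]={a,b,c,d}
round 2: (no change)
  FOLLOW[S]={$,b}  FOLLOW[A]={$,b}  FOLLOW[B]={a,b,c,d}

FOLLOW(B) = ["a", "b", "c", "d"]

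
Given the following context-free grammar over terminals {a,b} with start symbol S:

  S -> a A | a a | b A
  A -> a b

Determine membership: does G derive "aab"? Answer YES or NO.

Convert to CNF:
  S -> T0 A | T0 T0 | T1 A
  A -> T0 T1
  T0 -> a
  T1 -> b

Fill CYK table bottom-up:
  T[0,0] 'a' = {T0}  orig:{}
  T[1,1] 'a' = {T0}  orig:{}
  T[2,2] 'b' = {T1}  orig:{}
  T[0,1] 'aa' = {S}
  T[1,2] 'ab' = {A}
  T[0,2] 'aab' = {S}

S ∈ T[0,2] ⇒ YES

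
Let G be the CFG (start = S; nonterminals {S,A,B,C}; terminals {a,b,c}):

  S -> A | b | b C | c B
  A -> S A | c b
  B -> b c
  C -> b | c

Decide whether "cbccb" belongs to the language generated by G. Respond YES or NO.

CNF form of G:
  S -> S A | T0 B | T0 T1 | T1 C | b
  A -> S A | T0 T1
  B -> T1 T0
  C -> b | c
  T0 -> c
  T1 -> b

CYK fill:
  T[0,0] 'c' = {C,T0}  orig:{C}
  T[1,1] 'b' = {C,S,T1}  orig:{C,S}
  T[2,2] 'c' = {C,T0}  orig:{C}
  T[3,3] 'c' = {C,T0}  orig:{C}
  T[4,4] 'b' = {C,S,T1}  orig:{C,S}
  T[0,1] 'cb' = {A,S}
  T[1,2] 'bc' = {B,S}
  T[2,3] 'cc' = ∅
  T[3,4] 'cb' = {A,S}
  T[0,2] 'cbc' = {S}
  T[1,3] 'bcc' = ∅
  T[2,4] 'ccb' = ∅
  T[0,3] 'cbcc' = ∅
  T[1,4] 'bccb' = {A,S}
  T[0,4] 'cbccb' = {A,S}

S ∈ T[0,4] ⇒ YES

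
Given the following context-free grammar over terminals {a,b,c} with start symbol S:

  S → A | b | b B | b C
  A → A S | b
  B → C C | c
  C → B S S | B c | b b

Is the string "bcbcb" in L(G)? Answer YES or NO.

Convert to CNF:
  S -> A S | T1 B | T1 C | b
  A -> A S | b
  B -> C C | c
  C -> B T0 | B X2 | T1 T1
  T0 -> c
  T1 -> b
  X2 -> S S

Fill CYK table bottom-up:
  [0..0]={A,S,T1}  "b"  orig:{A,S}
  [1..1]={B,T0}  "c"  orig:{B}
  [2..2]={A,S,T1}  "b"  orig:{A,S}
  [3..3]={B,T0}  "c"  orig:{B}
  [4..4]={A,S,T1}  "b"  orig:{A,S}
  [0..1]={S}  "bc"
  [1..2]=∅  "cb"
  [2..3]={S}  "bc"
  [3..4]=∅  "cb"
  [0..2]={X2}  "bcb"  orig:{}
  [1..3]=∅  "cbc"
  [2..4]={X2}  "bcb"  orig:{}
  [0..3]={X2}  "bcbc"  orig:{}
  [1..4]={C}  "cbcb"
  [0..4]={S}  "bcbcb"

S ∈ T[0,4] ⇒ YES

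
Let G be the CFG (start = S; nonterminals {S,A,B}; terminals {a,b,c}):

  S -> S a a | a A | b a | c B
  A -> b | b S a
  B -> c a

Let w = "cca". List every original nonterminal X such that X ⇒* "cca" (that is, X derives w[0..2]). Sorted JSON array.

Convert to CNF:
  S -> S X4 | T0 T1 | T1 A | T2 B
  A -> T0 X3 | b
  B -> T2 T1
  T0 -> b
  T1 -> a
  T2 -> c
  X3 -> S T1
  X4 -> T1 T1

CYK table (by increasing span) — only the sub-triangle for w[0..2]:
  [0..0]={T2}  "c"  orig:{}
  [1..1]={T2}  "c"  orig:{}
  [2..2]={T1}  "a"  orig:{}
  [0..1]=∅  "cc"
  [1..2]={B}  "ca"
  [0..2]={S}  "cca"

Original NTs in T[0,2] deriving "cca": ["S"]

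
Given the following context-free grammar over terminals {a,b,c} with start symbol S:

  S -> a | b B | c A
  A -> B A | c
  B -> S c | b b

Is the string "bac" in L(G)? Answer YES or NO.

CNF form of G:
  S -> T0 A | T1 B | a
  A -> B A | c
  B -> S T0 | T1 T1
  T0 -> c
  T1 -> b

CYK table (by increasing span):
  cell(0,0) b: {T1}  orig:{}
  cell(1,1) a: {S}
  cell(2,2) c: {A,T0}  orig:{A}
  cell(0,1) ba: ∅
  cell(1,2) ac: {B}
  cell(0,2) bac: {S}

S ∈ T[0,2] ⇒ YES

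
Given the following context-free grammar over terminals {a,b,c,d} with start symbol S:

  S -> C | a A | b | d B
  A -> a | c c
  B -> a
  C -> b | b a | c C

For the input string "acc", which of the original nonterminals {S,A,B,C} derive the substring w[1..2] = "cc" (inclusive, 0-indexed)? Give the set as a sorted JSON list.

Convert to CNF:
  S -> T0 C | T1 T2 | T2 A | T3 B | b
  A -> T0 T0 | a
  B -> a
  C -> T0 C | T1 T2 | b
  T0 -> c
  T1 -> b
  T2 -> a
  T3 -> d

Fill CYK table bottom-up — only the sub-triangle for w[1..2]:
  T[1,1] 'c' = {T0}  orig:{}
  T[2,2] 'c' = {T0}  orig:{}
  T[1,2] 'cc' = {A}

Original NTs in T[1,2] deriving "cc": ["A"]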